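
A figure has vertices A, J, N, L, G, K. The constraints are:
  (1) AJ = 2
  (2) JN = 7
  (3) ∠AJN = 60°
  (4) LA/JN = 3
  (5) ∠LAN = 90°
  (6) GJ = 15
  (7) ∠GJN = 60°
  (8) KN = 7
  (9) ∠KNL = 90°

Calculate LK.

From the given relations: LA = 3·JN = 3·7 = 21.
Step 1: By the law of cosines on triangle NJA: NA² = 7² + 2² − 2·7·2·cos(60°) = 39, so NA = √39.
Step 2: By the law of cosines on triangle LAN: LN² = 21² + √39² − 2·21·√39·cos(90°) = 480, so LN = 4·√30.
Step 3: By the law of cosines on triangle LNK: LK² = (4·√30)² + 7² − 2·4·√30·7·cos(90°) = 529, so LK = 23.

Therefore, the length of LK = 23.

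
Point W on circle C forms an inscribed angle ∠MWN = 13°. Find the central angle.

By the inscribed angle theorem, the central angle is twice the inscribed angle.
Central angle = 2 × 13° = 26°

26°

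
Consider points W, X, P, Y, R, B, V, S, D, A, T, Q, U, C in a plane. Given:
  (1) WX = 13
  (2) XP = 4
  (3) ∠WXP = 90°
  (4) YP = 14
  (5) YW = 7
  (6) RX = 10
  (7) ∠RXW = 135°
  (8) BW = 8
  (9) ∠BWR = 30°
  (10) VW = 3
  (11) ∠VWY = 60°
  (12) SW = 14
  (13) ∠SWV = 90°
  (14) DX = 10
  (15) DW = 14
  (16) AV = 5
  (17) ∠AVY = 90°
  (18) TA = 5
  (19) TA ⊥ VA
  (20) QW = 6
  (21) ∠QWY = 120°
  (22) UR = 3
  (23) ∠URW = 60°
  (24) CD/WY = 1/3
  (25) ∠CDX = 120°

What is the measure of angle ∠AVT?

Step 1: By the law of cosines on triangle VAT: VT² = 5² + 5² − 2·5·5·cos(90°) = 50, so VT = 5·√2.
Step 2: By the inverse law of cosines on triangle AVT: cos(∠AVT) = (5² + (5·√2)² − 5²) / (2·5·5·√2) = 50/70.71 = 0.7071, so ∠AVT = 45°.

Therefore, the measure of angle ∠AVT = 45°.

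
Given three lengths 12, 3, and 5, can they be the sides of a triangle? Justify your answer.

Check the triangle inequality: 3 + 5 = 8 ≤ 12.
Since the sum of two sides does not exceed the third, no triangle can be formed.

No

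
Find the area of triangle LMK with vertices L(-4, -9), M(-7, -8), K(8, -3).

Shoelace: Area = (1/2)|-4(-8--3) + -7(-3--9) + 8(-9--8)| = (1/2)(30) = 15

15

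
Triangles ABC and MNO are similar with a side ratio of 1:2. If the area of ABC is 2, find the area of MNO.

The ratio of areas of similar triangles = (side ratio)^2.
Side ratio = 1:2, so area ratio = 1:4.
Area of MNO / Area of ABC = 4/1
Area of MNO = 2 * 4/1 = 8

8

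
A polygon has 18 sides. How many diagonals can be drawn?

Each of the 18 vertices connects to 15 non-adjacent vertices via diagonals.
Total connections = 18 × 15 = 270, but each diagonal is counted twice.
Number of diagonals = 270 / 2 = 135.

135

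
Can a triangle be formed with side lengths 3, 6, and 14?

Check the triangle inequality: 3 + 6 = 9 ≤ 14.
Since the sum of two sides does not exceed the third, no triangle can be formed.

No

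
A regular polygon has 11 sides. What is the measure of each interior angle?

Each interior angle of a regular n-gon is (n - 2) * 180 / n.
For n = 11: (11 - 2) * 180 / 11 = 1620/11 = 1620/11 degrees.

1620/11 degrees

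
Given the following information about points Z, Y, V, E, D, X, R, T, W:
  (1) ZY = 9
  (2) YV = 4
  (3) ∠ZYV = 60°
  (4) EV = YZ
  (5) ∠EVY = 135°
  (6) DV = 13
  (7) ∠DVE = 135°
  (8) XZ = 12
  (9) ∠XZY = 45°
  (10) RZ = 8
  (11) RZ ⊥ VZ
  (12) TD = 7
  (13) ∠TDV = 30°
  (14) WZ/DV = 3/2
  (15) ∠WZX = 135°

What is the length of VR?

Step 1: By the law of cosines on triangle ZYV: ZV² = 9² + 4² − 2·9·4·cos(60°) = 61, so ZV = √61.
Step 2: By the law of cosines on triangle VZR: VR² = √61² + 8² − 2·√61·8·cos(90°) = 125, so VR = 5·√5.

Therefore, the length of VR = 5·√5.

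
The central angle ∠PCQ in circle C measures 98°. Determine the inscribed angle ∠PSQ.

By the inscribed angle theorem, the inscribed angle is half the central angle.
Inscribed angle = 98° / 2 = 49°

49°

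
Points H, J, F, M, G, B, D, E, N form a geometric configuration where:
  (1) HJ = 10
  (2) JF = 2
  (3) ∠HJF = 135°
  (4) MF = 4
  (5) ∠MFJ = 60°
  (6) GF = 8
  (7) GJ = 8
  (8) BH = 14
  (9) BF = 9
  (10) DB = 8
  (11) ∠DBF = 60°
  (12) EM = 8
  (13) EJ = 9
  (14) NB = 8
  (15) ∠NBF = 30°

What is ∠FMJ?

Step 1: By the law of cosines on triangle MFJ: MJ² = 4² + 2² − 2·4·2·cos(60°) = 12, so MJ = 2·√3.
Step 2: By the inverse law of cosines on triangle FMJ: cos(∠FMJ) = (4² + (2·√3)² − 2²) / (2·4·2·√3) = 24/27.71 = 0.866, so ∠FMJ = 30°.

Therefore, the measure of angle ∠FMJ = 30°.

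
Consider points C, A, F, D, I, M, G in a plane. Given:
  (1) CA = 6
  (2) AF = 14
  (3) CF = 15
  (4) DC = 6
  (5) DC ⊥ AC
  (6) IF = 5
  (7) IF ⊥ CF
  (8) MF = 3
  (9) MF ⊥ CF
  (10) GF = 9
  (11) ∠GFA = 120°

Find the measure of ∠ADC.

Step 1: By the law of cosines on triangle DCA: DA² = 6² + 6² − 2·6·6·cos(90°) = 72, so DA = 6·√2.
Step 2: By the inverse law of cosines on triangle ADC: cos(∠ADC) = ((6·√2)² + 6² − 6²) / (2·6·√2·6) = 72/101.82 = 0.7071, so ∠ADC = 45°.

Therefore, the measure of angle ∠ADC = 45°.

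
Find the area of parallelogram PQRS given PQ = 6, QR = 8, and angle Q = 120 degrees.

The area of a parallelogram equals the product of two adjacent sides times the sine of the included angle.
This is because the height equals 8 * sin(120°) = 4*sqrt(3).
Area = 6 * 4*sqrt(3) = 24*sqrt(3)

24*sqrt(3)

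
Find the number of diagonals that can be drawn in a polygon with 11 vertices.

The number of diagonals in an n-gon is n(n - 3)/2.
For n = 11: 11(11 - 3)/2 = 11 × 8 / 2 = 44.

44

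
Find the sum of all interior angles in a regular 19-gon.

The sum of interior angles of an n-sided polygon is (n - 2) * 180.
For n = 19: (19 - 2) * 180 = 17 * 180 = 3060 degrees.

3060 degrees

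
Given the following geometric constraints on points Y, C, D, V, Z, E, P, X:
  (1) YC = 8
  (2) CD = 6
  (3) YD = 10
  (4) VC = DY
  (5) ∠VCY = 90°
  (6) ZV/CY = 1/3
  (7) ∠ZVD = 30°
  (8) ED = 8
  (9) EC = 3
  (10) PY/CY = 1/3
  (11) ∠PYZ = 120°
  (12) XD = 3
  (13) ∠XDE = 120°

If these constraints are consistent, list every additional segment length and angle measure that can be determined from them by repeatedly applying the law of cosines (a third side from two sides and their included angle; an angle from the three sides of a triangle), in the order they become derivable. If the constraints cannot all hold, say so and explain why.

The constraints are consistent. Derivable facts, in order:
After 1 step:
- EX = √97
- YV = 2·√41
- ∠CDE = 18.57°
- ∠CDY = 53.13°
- ∠CED = 39.57°
- ∠CYD = 36.87°
- ∠DCE = 121.86°
- ∠DCY = 90°
After 2 steps:
- ∠CVY = 38.66°
- ∠CYV = 51.34°
- ∠DEX = 15.3°
- ∠DXE = 44.7°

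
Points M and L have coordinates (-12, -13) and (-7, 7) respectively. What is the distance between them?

d = sqrt((5)^2 + (20)^2) = sqrt(425) = 5*sqrt(17)

5*sqrt(17)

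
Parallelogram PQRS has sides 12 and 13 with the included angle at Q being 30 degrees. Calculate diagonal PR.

The diagonal of a parallelogram can be found by treating two adjacent sides and the diagonal as a triangle.
Applying the law of cosines with sides 12, 13 and included angle 30°:
d^2 = 144 + 169 - 312*cos(30°) = 313 - 156*sqrt(3)
d = sqrt(313 - 156*sqrt(3))

sqrt(313 - 156*sqrt(3))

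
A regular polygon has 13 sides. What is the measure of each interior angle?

Each interior angle of a regular n-gon is (n - 2) * 180 / n.
For n = 13: (13 - 2) * 180 / 13 = 1980/13 = 1980/13 degrees.

1980/13 degrees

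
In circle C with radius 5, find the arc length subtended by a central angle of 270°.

Arc length = 2π(5)(3/4) = 15*pi/2

15*pi/2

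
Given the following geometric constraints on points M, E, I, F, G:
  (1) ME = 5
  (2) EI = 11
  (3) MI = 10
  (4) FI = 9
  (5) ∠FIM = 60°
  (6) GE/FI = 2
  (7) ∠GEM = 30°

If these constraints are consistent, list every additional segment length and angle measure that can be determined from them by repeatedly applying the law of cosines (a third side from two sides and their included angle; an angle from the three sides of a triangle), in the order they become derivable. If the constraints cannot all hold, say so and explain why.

The constraints are consistent. Derivable facts, in order:
After 1 step:
- MF = √91
- MG ≈ 13.9
- ∠EIM = 27.01°
- ∠EMI = 87.71°
- ∠IEM = 65.28°
After 2 steps:
- ∠EGM = 10.36°
- ∠EMG = 139.64°
- ∠FMI = 54.79°
- ∠IFM = 65.21°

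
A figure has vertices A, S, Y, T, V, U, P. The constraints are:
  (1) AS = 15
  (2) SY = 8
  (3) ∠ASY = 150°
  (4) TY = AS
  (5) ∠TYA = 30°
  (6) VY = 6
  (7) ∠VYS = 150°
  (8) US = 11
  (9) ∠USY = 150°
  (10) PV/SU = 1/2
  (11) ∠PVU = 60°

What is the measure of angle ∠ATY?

From the given relations: TY = AS = 15.
Step 1: By the law of cosines on triangle ASY: AY² = 15² + 8² − 2·15·8·cos(150°) = 496.85, so AY ≈ 22.29.
Step 2: By the law of cosines on triangle TYA: TA² = 15² + 22.29² − 2·15·22.29·cos(30°) = 142.73, so TA ≈ 11.95.
Step 3: By the inverse law of cosines on triangle ATY: cos(∠ATY) = (11.95² + 15² − 22.29²) / (2·11.95·15) = -129.11/358.41 = -0.3602, so ∠ATY = 111.11°.

Therefore, the measure of angle ∠ATY = 111.11°.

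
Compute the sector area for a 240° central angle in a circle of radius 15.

Sector area = πr² × θ/360
= π × 15² × 2/3
= π × 225 × 2/3
= 150*pi

150*pi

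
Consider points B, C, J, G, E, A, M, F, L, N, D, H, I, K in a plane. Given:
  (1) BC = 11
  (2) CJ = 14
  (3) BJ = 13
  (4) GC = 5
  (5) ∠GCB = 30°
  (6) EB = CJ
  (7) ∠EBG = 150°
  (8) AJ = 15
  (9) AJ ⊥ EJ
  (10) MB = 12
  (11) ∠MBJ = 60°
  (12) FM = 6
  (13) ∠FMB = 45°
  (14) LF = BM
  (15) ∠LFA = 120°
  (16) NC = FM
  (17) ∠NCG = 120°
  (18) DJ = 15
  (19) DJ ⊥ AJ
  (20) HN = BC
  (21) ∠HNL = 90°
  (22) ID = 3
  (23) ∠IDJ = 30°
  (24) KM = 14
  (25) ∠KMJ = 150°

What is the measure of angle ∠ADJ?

Step 1: By the law of cosines on triangle DJA: DA² = 15² + 15² − 2·15·15·cos(90°) = 450, so DA = 15·√2.
Step 2: By the inverse law of cosines on triangle ADJ: cos(∠ADJ) = ((15·√2)² + 15² − 15²) / (2·15·√2·15) = 450/636.4 = 0.7071, so ∠ADJ = 45°.

Therefore, the measure of angle ∠ADJ = 45°.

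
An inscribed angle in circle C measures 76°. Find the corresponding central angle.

The inscribed angle theorem states that a central angle is always twice any inscribed angle that subtends the same arc.
Since the inscribed angle is 76°, the central angle = 2 × 76° = 152°.

152°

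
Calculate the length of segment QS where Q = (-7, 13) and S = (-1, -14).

The horizontal distance is |-1 - -7| = 6 and the vertical distance is |-14 - 13| = 27.
By the Pythagorean theorem, d = sqrt(6^2 + 27^2) = sqrt(765) = 3*sqrt(85).

3*sqrt(85)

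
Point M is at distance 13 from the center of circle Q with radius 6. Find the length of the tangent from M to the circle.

Let T be the point of tangency. Then QT ⊥ MT (radius ⊥ tangent).
In right triangle QTM: QM² = QT² + MT²
13² = 6² + MT²
MT² = 133, MT = sqrt(133)

sqrt(133)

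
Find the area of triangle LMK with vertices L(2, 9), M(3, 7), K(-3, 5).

Using the Shoelace formula for a triangle:
Area = (1/2)|x0(y1 - y2) + x1(y2 - y0) + x2(y0 - y1)|
Area = (1/2)|2(7 - 5) + 3(5 - 9) + -3(9 - 7)|
Area = (1/2)|4 + -12 + -6|
Area = (1/2)|-14|
Area = (1/2)(14)
Area = 7

7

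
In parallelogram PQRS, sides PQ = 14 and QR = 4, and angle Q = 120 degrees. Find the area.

Area = a * b * sin(theta)
Area = 14 * 4 * sin(120 degrees)
Area = 56 * sqrt(3)/2
Area = 28*sqrt(3)

28*sqrt(3)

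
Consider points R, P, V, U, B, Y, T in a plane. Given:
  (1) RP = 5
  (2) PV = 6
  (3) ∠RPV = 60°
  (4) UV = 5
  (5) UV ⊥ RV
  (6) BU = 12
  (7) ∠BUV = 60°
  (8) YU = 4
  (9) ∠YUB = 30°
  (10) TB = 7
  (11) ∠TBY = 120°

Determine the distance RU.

Step 1: By the law of cosines on triangle VPR: VR² = 6² + 5² − 2·6·5·cos(60°) = 31, so VR = √31.
Step 2: By the law of cosines on triangle RVU: RU² = √31² + 5² − 2·√31·5·cos(90°) = 56, so RU = 2·√14.

Therefore, the length of RU = 2·√14.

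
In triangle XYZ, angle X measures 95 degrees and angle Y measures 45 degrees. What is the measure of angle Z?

angle Z = 180 - 95 - 45 = 40 degrees.

40 degrees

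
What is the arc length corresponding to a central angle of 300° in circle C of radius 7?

The full circumference is 2πr = 2π(7) = 14*pi.
The arc spans 300° out of 360°, which is a fraction of 5/6.
Arc length = 14*pi × 5/6 = 35*pi/3.

35*pi/3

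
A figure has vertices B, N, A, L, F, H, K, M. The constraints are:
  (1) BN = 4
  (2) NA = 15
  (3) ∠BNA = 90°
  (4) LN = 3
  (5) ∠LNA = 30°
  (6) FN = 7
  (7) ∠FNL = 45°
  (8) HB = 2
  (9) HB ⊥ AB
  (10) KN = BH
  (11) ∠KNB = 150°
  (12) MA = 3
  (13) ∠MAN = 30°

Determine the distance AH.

Step 1: By the law of cosines on triangle BNA: BA² = 4² + 15² − 2·4·15·cos(90°) = 241, so BA ≈ 15.52.
Step 2: By the law of cosines on triangle ABH: AH² = 15.52² + 2² − 2·15.52·2·cos(90°) = 245, so AH = 7·√5.

Therefore, the length of AH = 7·√5.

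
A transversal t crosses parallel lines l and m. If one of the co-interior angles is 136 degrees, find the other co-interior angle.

Co-interior angles (same-side interior) formed by parallel lines and a transversal are supplementary (sum to 180 degrees).
The given angle is 136 degrees.
The co-interior angle = 180 - 136 = 44 degrees.

44 degrees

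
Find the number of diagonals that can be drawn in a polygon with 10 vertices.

Total line segments between 10 vertices = C(10,2) = 45.
Subtract the 10 sides: 45 - 10 = 35 diagonals.

35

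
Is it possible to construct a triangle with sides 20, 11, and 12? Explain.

Check all three triangle inequalities:
20 + 11 = 31 > 12 ✓
20 + 12 = 32 > 11 ✓
11 + 12 = 23 > 20 ✓
All conditions hold, so these sides form a valid triangle.

Yes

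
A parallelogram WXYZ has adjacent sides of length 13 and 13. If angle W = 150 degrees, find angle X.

Opposite sides of a parallelogram are parallel, so consecutive angles form co-interior angles on a transversal.
Co-interior angles sum to 180°, giving angle X = 180 - 150 = 30 degrees.

30 degrees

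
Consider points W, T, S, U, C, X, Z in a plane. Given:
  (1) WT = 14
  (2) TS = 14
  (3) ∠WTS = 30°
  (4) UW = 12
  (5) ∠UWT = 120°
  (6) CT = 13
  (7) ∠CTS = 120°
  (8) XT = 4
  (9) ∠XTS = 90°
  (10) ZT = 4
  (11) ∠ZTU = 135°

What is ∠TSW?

Step 1: By the law of cosines on triangle STW: SW² = 14² + 14² − 2·14·14·cos(30°) = 52.52, so SW ≈ 7.25.
Step 2: By the inverse law of cosines on triangle TSW: cos(∠TSW) = (14² + 7.25² − 14²) / (2·14·7.25) = 52.52/202.91 = 0.2588, so ∠TSW = 75°.

Therefore, the measure of angle ∠TSW = 75°.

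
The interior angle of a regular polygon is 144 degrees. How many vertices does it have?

Exterior angle = 180 - 144 = 36. n = 360 / 36 = 10.

10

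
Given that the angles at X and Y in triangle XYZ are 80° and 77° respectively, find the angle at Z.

By the triangle angle sum property, the three interior angles of any triangle add up to 180°.
We know angle X = 80° and angle Y = 77°, so their sum is 157°.
Therefore angle Z = 180° - 157° = 23°.

23 degrees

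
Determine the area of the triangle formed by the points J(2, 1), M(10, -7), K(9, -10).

Using the Shoelace formula for a triangle:
Area = (1/2)|x0(y1 - y2) + x1(y2 - y0) + x2(y0 - y1)|
Area = (1/2)|2(-7 - -10) + 10(-10 - 1) + 9(1 - -7)|
Area = (1/2)|6 + -110 + 72|
Area = (1/2)|-32|
Area = (1/2)(32)
Area = 16

16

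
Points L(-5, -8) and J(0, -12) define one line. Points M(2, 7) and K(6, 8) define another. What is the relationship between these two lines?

Slope of line 1: m1 = (-12 - -8)/(0 - -5) = -4/5 = -4/5
Slope of line 2: m2 = (8 - 7)/(6 - 2) = 1/4 = 1/4
For parallel lines we need equal slopes: -4/5 != 1/4.
For perpendicular lines we need m1*m2 = -1: (-4/5)(1/4) = -1/5 != -1.
Since neither condition holds, the lines are neither parallel nor perpendicular.

Neither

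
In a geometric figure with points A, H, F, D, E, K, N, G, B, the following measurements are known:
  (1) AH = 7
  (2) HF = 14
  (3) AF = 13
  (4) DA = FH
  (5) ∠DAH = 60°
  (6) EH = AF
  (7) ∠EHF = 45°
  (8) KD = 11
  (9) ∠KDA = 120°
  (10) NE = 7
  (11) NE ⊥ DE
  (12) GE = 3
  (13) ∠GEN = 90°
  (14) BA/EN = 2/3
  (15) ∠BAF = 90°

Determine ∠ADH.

From the given relations: DA = FH = 14.
Step 1: By the law of cosines on triangle DAH: DH² = 14² + 7² − 2·14·7·cos(60°) = 147, so DH = 7·√3.
Step 2: By the inverse law of cosines on triangle ADH: cos(∠ADH) = (14² + (7·√3)² − 7²) / (2·14·7·√3) = 294/339.48 = 0.866, so ∠ADH = 30°.

Therefore, the measure of angle ∠ADH = 30°.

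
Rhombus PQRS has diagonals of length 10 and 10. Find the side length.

In a rhombus, the diagonals bisect each other perpendicularly, creating four congruent right triangles.
Each triangle has legs 5 (half of 10) and 5 (half of 10).
The hypotenuse of each right triangle is a side of the rhombus:
side = sqrt(5^2 + 5^2) = sqrt(50) = 5*sqrt(2)

5*sqrt(2)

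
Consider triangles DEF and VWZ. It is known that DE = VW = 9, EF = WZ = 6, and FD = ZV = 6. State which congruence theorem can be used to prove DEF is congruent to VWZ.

Consider the given information: DE = VW = 9, EF = WZ = 6, and FD = ZV = 6
This is not ASA or AAS: ASA requires two angles and the side between them. AAS requires two angles and a non-included side.
The correct criterion is SSS. All three pairs of corresponding sides are equal (Side-Side-Side).

SSS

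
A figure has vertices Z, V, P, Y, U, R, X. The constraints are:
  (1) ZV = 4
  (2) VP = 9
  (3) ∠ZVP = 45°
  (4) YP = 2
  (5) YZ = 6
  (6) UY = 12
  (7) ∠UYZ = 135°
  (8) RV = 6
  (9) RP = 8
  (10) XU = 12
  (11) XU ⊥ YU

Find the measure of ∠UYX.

Step 1: By the law of cosines on triangle YUX: YX² = 12² + 12² − 2·12·12·cos(90°) = 288, so YX = 12·√2.
Step 2: By the inverse law of cosines on triangle UYX: cos(∠UYX) = (12² + (12·√2)² − 12²) / (2·12·12·√2) = 288/407.29 = 0.7071, so ∠UYX = 45°.

Therefore, the measure of angle ∠UYX = 45°.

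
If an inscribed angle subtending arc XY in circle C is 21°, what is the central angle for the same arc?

By the inscribed angle theorem, the central angle is twice the inscribed angle.
Central angle = 2 × 21° = 42°

42°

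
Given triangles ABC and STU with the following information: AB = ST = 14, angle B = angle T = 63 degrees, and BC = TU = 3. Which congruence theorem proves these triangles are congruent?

The given information matches SAS: Two pairs of corresponding sides and the included angle are equal (Side-Angle-Side).

SAS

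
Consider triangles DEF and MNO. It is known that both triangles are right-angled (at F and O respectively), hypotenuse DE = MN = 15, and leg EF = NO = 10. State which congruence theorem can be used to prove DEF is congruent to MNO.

The given information provides:
both triangles are right-angled (at F and O respectively), hypotenuse DE = MN = 15, and leg EF = NO = 10
This matches the HL congruence theorem.
The hypotenuse and one leg of two right triangles are equal (Hypotenuse-Leg).

HL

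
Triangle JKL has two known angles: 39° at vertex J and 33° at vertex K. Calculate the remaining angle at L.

By the triangle angle sum property, the three interior angles of any triangle add up to 180°.
We know angle J = 39° and angle K = 33°, so their sum is 72°.
Therefore angle L = 180° - 72° = 108°.

108 degrees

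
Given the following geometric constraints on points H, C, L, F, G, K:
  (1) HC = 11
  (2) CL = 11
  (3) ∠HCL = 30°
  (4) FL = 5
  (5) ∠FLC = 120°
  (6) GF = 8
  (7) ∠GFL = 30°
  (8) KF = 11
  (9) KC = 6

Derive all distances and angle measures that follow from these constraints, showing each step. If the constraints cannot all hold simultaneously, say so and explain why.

The constraints are consistent.

Step 1: From HC = 11, CL = 11, and ∠HCL = 30°, by the law of cosines:
  HL² = HC² + CL² - 2·HC·CL·cos(30°) = 121 + 121 - 209.6 = 32.42
  HL ≈ 5.69

Step 2: From CL = 11, LF = 5, and ∠CLF = 120°, by the law of cosines:
  CF² = CL² + LF² - 2·CL·LF·cos(120°) = 121 + 25 + 55 = 201
  CF ≈ 14.18

Step 3: From LF = 5, FG = 8, and ∠LFG = 30°, by the law of cosines:
  LG² = LF² + FG² - 2·LF·FG·cos(30°) = 25 + 64 - 69.28 = 19.72
  LG ≈ 4.44

Step 4: From HC = 11, HL = 5.69, CL = 11, by the inverse law of cosines:
  cos(∠CHL) = (HC² + HL² - CL²) / (2·HC·HL)
  ∠CHL = 75°

Step 5: From CF = 14.18, CK = 6, FK = 11, by the inverse law of cosines:
  cos(∠FCK) = (CF² + CK² - FK²) / (2·CF·CK)
  ∠FCK = 47.01°

Step 6: From CF = 14.18, CL = 11, FL = 5, by the inverse law of cosines:
  cos(∠FCL) = (CF² + CL² - FL²) / (2·CF·CL)
  ∠FCL = 17.78°

Step 7: From LC = 11, LH = 5.69, CH = 11, by the inverse law of cosines:
  cos(∠CLH) = (LC² + LH² - CH²) / (2·LC·LH)
  ∠CLH = 75°

Step 8: From LF = 5, LG = 4.44, FG = 8, by the inverse law of cosines:
  cos(∠FLG) = (LF² + LG² - FG²) / (2·LF·LG)
  ∠FLG = 115.74°

Step 9: From FC = 14.18, FK = 11, CK = 6, by the inverse law of cosines:
  cos(∠CFK) = (FC² + FK² - CK²) / (2·FC·FK)
  ∠CFK = 23.52°

Step 10: From FC = 14.18, FL = 5, CL = 11, by the inverse law of cosines:
  cos(∠CFL) = (FC² + FL² - CL²) / (2·FC·FL)
  ∠CFL = 42.22°

Step 11: From GF = 8, GL = 4.44, FL = 5, by the inverse law of cosines:
  cos(∠FGL) = (GF² + GL² - FL²) / (2·GF·GL)
  ∠FGL = 34.26°

Step 12: From KC = 6, KF = 11, CF = 14.18, by the inverse law of cosines:
  cos(∠CKF) = (KC² + KF² - CF²) / (2·KC·KF)
  ∠CKF = 109.47°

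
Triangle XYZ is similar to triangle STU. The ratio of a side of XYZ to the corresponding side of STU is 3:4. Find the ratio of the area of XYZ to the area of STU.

The ratio of areas of similar triangles equals the square of the side ratio.
Side ratio = 3:4
Area ratio = (3/4)^2 = 9/16 = 9:16

9:16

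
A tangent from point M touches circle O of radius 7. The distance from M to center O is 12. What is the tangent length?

The tangent, radius, and line from the external point to the center form a right triangle.
The right angle is where the tangent meets the radius.
By the Pythagorean theorem: tangent² + 7² = 12²
tangent² = 144 - 49 = 95
tangent = sqrt(95)

sqrt(95)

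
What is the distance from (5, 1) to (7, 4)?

d = sqrt((2)^2 + (3)^2) = sqrt(13)

sqrt(13)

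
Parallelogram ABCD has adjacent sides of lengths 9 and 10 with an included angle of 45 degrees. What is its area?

The area of a parallelogram equals the product of two adjacent sides times the sine of the included angle.
This is because the height equals 10 * sin(45°) = 5*sqrt(2).
Area = 9 * 5*sqrt(2) = 45*sqrt(2)

45*sqrt(2)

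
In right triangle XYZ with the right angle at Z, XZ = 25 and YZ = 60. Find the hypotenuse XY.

In a right triangle, the square of the hypotenuse equals the sum of the squares of the two legs.
The legs are 25 and 60, so the hypotenuse = sqrt(625 + 3600) = sqrt(4225) = 65.

65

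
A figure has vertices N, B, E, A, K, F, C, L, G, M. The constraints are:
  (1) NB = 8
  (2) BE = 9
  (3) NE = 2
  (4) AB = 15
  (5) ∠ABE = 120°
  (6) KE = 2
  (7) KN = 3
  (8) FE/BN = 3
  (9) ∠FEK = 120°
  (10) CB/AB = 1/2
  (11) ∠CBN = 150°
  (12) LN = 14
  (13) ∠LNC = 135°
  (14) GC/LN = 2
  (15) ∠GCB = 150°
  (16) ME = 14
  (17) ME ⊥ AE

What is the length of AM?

Step 1: By the law of cosines on triangle EBA: EA² = 9² + 15² − 2·9·15·cos(120°) = 441, so EA = 21.
Step 2: By the law of cosines on triangle AEM: AM² = 21² + 14² − 2·21·14·cos(90°) = 637, so AM = 7·√13.

Therefore, the length of AM = 7·√13.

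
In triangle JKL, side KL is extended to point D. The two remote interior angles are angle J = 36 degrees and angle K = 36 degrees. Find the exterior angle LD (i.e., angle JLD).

By the exterior angle theorem, an exterior angle of a triangle equals the sum of the two remote interior angles.
Exterior angle = angle J + angle K
Exterior angle = 36 + 36 = 72 degrees

72 degrees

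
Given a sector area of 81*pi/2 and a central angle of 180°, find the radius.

The sector covers 180°/360° = 1/2 of the full circle.
Full circle area = 81*pi/2 / 1/2 = 81*pi.
Since full area = πr², we get r² = 81*pi/π = 81, so r = 9.

9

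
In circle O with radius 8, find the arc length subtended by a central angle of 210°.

Arc length = 2π(8)(7/12) = 28*pi/3

28*pi/3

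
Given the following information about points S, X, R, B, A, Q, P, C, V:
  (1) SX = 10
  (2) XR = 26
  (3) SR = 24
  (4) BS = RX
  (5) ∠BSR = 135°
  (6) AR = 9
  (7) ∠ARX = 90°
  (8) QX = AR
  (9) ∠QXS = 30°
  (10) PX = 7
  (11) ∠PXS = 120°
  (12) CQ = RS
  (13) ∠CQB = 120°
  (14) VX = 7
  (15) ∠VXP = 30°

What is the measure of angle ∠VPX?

Step 1: By the law of cosines on triangle PXV: PV² = 7² + 7² − 2·7·7·cos(30°) = 13.13, so PV ≈ 3.62.
Step 2: By the inverse law of cosines on triangle VPX: cos(∠VPX) = (3.62² + 7² − 7²) / (2·3.62·7) = 13.13/50.73 = 0.2588, so ∠VPX = 75°.

Therefore, the measure of angle ∠VPX = 75°.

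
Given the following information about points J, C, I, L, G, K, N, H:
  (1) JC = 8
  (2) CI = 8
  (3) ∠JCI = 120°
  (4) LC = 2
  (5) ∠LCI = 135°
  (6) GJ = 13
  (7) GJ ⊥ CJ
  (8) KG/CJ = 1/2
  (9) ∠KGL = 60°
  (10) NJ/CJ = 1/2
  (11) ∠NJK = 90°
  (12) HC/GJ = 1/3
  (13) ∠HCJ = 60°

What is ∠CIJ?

Step 1: By the law of cosines on triangle ICJ: IJ² = 8² + 8² − 2·8·8·cos(120°) = 192, so IJ = 8·√3.
Step 2: By the inverse law of cosines on triangle CIJ: cos(∠CIJ) = (8² + (8·√3)² − 8²) / (2·8·8·√3) = 192/221.7 = 0.866, so ∠CIJ = 30°.

Therefore, the measure of angle ∠CIJ = 30°.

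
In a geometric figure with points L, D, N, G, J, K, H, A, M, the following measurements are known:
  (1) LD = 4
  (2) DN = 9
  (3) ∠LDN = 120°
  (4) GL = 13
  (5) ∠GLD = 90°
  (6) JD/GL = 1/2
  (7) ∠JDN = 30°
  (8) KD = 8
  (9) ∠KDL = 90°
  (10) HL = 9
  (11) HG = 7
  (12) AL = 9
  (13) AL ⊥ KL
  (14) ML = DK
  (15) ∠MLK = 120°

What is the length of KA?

Step 1: By the law of cosines on triangle LDK: LK² = 4² + 8² − 2·4·8·cos(90°) = 80, so LK = 4·√5.
Step 2: By the law of cosines on triangle KLA: KA² = (4·√5)² + 9² − 2·4·√5·9·cos(90°) = 161, so KA = √161.

Therefore, the length of KA = √161.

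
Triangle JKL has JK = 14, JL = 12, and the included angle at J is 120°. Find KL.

When two sides and the included angle are known, the law of cosines gives the third side.
c^2 = a^2 + b^2 - 2ab cos(C) generalizes the Pythagorean theorem to non-right triangles.
Here: KL^2 = 196 + 144 - 336*(-1/2) = 508
KL = 2*sqrt(127)

2*sqrt(127)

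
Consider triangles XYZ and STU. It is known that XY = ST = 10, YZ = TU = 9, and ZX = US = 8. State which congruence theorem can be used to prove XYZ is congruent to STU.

Consider the given information: XY = ST = 10, YZ = TU = 9, and ZX = US = 8
This is not ASA or HL: ASA requires two angles and the side between them. HL only applies to right triangles with matching hypotenuse and leg.
The correct criterion is SSS. All three pairs of corresponding sides are equal (Side-Side-Side).

SSS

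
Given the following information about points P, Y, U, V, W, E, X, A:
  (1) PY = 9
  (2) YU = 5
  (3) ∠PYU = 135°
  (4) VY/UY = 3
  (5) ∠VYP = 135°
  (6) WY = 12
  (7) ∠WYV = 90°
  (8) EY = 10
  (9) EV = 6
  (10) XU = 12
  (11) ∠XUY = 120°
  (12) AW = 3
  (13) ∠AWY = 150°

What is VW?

From the given relations: VY = 3·UY = 3·5 = 15.
Step 1: By the law of cosines on triangle VYW: VW² = 15² + 12² − 2·15·12·cos(90°) = 369, so VW = 3·√41.

Therefore, the length of VW = 3·√41.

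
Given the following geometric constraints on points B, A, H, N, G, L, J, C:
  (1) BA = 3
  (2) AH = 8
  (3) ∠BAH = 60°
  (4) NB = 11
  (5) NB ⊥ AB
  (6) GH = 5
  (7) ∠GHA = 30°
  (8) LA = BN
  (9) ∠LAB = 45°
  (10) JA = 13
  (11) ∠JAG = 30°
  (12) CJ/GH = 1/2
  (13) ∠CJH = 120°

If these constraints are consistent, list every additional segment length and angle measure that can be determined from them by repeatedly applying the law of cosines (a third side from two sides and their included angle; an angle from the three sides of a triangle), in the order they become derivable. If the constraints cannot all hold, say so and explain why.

The constraints are consistent. Derivable facts, in order:
After 1 step:
- AG ≈ 4.44
- AN = √130
- BH = 7
- BL ≈ 9.13
After 2 steps:
- GJ ≈ 9.42
- ∠ABH = 98.21°
- ∠ABL = 121.56°
- ∠AGH = 115.74°
- ∠AHB = 21.79°
- ∠ALB = 13.44°
- ∠ANB = 15.26°
- ∠BAN = 74.74°
- ∠GAH = 34.26°
After 3 steps:
- ∠AGJ = 136.37°
- ∠AJG = 13.63°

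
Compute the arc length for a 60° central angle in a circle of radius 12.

The full circumference is 2πr = 2π(12) = 24*pi.
The arc spans 60° out of 360°, which is a fraction of 1/6.
Arc length = 24*pi × 1/6 = 4*pi.

4*pi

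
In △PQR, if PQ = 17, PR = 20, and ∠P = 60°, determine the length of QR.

Law of cosines: QR^2 = 17^2 + 20^2 - 2(17)(20)cos(60°) = 349, so QR = sqrt(349).

sqrt(349)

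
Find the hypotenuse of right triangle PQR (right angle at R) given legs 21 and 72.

By the Pythagorean theorem: PQ^2 = PR^2 + QR^2
PQ^2 = 21^2 + 72^2 = 441 + 5184 = 5625
PQ = sqrt(5625) = 75

75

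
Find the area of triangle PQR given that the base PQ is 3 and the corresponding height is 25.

Area = (1/2)(3)(25) = 75/2

75/2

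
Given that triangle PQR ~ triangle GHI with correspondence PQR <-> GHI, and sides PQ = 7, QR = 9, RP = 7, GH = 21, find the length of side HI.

k = 21/7 = 3. HI = 3 * 9 = 27.

27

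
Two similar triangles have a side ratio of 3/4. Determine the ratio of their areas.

The ratio of areas of similar triangles equals the square of the side ratio.
Side ratio = 3:4
Area ratio = (3/4)^2 = 9/16 = 9:16

9:16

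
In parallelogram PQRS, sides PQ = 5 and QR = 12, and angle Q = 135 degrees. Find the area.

The area of a parallelogram equals the product of two adjacent sides times the sine of the included angle.
This is because the height equals 12 * sin(135°) = 6*sqrt(2).
Area = 5 * 6*sqrt(2) = 30*sqrt(2)

30*sqrt(2)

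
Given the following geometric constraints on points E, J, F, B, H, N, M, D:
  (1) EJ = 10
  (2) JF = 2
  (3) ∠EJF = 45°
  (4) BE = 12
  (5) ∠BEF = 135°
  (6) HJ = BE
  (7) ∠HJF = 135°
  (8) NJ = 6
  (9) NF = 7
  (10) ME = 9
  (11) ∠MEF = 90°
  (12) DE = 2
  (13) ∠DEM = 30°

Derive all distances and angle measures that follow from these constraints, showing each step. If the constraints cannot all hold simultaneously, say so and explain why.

The constraints are consistent.

From the given relations:
  HJ = BE = 12

Step 1: From EJ = 10, JF = 2, and ∠EJF = 45°, by the law of cosines:
  EF² = EJ² + JF² - 2·EJ·JF·cos(45°) = 100 + 4 - 28.28 = 75.72
  EF ≈ 8.7

Step 2: From FJ = 2, JH = 12, and ∠FJH = 135°, by the law of cosines:
  FH² = FJ² + JH² - 2·FJ·JH·cos(135°) = 4 + 144 + 33.94 = 181.9
  FH ≈ 13.49

Step 3: From ME = 9, ED = 2, and ∠MED = 30°, by the law of cosines:
  MD² = ME² + ED² - 2·ME·ED·cos(30°) = 81 + 4 - 31.18 = 53.82
  MD ≈ 7.34

Step 4: From JF = 2, JN = 6, FN = 7, by the inverse law of cosines:
  cos(∠FJN) = (JF² + JN² - FN²) / (2·JF·JN)
  ∠FJN = 112.02°

Step 5: From FJ = 2, FN = 7, JN = 6, by the inverse law of cosines:
  cos(∠JFN) = (FJ² + FN² - JN²) / (2·FJ·FN)
  ∠JFN = 52.62°

Step 6: From NF = 7, NJ = 6, FJ = 2, by the inverse law of cosines:
  cos(∠FNJ) = (NF² + NJ² - FJ²) / (2·NF·NJ)
  ∠FNJ = 15.36°

Step 7: From FE = 8.7, EB = 12, and ∠FEB = 135°, by the law of cosines:
  FB² = FE² + EB² - 2·FE·EB·cos(135°) = 75.72 + 144 + 147.7 = 367.4
  FB ≈ 19.17

Step 8: From FE = 8.7, EM = 9, and ∠FEM = 90°, by the law of cosines:
  FM² = FE² + EM² - 2·FE·EM·cos(90°) = 75.72 + 81 - 0 = 156.7
  FM ≈ 12.52

Step 9: From EF = 8.7, EJ = 10, FJ = 2, by the inverse law of cosines:
  cos(∠FEJ) = (EF² + EJ² - FJ²) / (2·EF·EJ)
  ∠FEJ = 9.35°

Step 10: From FE = 8.7, FJ = 2, EJ = 10, by the inverse law of cosines:
  cos(∠EFJ) = (FE² + FJ² - EJ²) / (2·FE·FJ)
  ∠EFJ = 125.65°

Step 11: From FH = 13.49, FJ = 2, HJ = 12, by the inverse law of cosines:
  cos(∠HFJ) = (FH² + FJ² - HJ²) / (2·FH·FJ)
  ∠HFJ = 38.98°

Step 12: From HF = 13.49, HJ = 12, FJ = 2, by the inverse law of cosines:
  cos(∠FHJ) = (HF² + HJ² - FJ²) / (2·HF·HJ)
  ∠FHJ = 6.02°

Step 13: From MD = 7.34, ME = 9, DE = 2, by the inverse law of cosines:
  cos(∠DME) = (MD² + ME² - DE²) / (2·MD·ME)
  ∠DME = 7.83°

Step 14: From DE = 2, DM = 7.34, EM = 9, by the inverse law of cosines:
  cos(∠EDM) = (DE² + DM² - EM²) / (2·DE·DM)
  ∠EDM = 142.17°

Step 15: From FB = 19.17, FE = 8.7, BE = 12, by the inverse law of cosines:
  cos(∠BFE) = (FB² + FE² - BE²) / (2·FB·FE)
  ∠BFE = 26.28°

Step 16: From FE = 8.7, FM = 12.52, EM = 9, by the inverse law of cosines:
  cos(∠EFM) = (FE² + FM² - EM²) / (2·FE·FM)
  ∠EFM = 45.97°

Step 17: From BE = 12, BF = 19.17, EF = 8.7, by the inverse law of cosines:
  cos(∠EBF) = (BE² + BF² - EF²) / (2·BE·BF)
  ∠EBF = 18.72°

Step 18: From ME = 9, MF = 12.52, EF = 8.7, by the inverse law of cosines:
  cos(∠EMF) = (ME² + MF² - EF²) / (2·ME·MF)
  ∠EMF = 44.03°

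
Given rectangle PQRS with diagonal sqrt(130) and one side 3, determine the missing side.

The diagonal of a rectangle forms a right triangle with the two sides.
Rearranging the Pythagorean theorem: missing side = sqrt(d^2 - known^2).
= sqrt(130 - 9) = sqrt(121) = 11.

11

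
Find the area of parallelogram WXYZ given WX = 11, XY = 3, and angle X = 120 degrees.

Area = 11 * 3 * sin(120°) = 33 * sqrt(3)/2 = 33*sqrt(3)/2

33*sqrt(3)/2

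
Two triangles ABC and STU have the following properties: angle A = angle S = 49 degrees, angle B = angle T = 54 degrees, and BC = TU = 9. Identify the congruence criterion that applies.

The given information matches AAS: Two pairs of corresponding angles and a non-included side are equal (Angle-Angle-Side).

AAS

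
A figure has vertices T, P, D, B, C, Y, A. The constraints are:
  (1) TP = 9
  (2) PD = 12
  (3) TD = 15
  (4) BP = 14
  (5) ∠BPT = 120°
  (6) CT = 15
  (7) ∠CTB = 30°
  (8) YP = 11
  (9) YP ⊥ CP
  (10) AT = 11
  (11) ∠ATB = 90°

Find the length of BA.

Step 1: By the law of cosines on triangle BPT: BT² = 14² + 9² − 2·14·9·cos(120°) = 403, so BT ≈ 20.07.
Step 2: By the law of cosines on triangle BTA: BA² = 20.07² + 11² − 2·20.07·11·cos(90°) = 524, so BA = 2·√131.

Therefore, the length of BA = 2·√131.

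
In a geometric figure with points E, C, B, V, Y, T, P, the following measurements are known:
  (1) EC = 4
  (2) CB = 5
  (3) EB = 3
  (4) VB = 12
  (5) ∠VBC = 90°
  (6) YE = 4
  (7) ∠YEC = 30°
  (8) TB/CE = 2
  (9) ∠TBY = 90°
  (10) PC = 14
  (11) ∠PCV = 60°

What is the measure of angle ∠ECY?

Step 1: By the law of cosines on triangle CEY: CY² = 4² + 4² − 2·4·4·cos(30°) = 4.29, so CY ≈ 2.07.
Step 2: By the inverse law of cosines on triangle ECY: cos(∠ECY) = (4² + 2.07² − 4²) / (2·4·2.07) = 4.29/16.56 = 0.2588, so ∠ECY = 75°.

Therefore, the measure of angle ∠ECY = 75°.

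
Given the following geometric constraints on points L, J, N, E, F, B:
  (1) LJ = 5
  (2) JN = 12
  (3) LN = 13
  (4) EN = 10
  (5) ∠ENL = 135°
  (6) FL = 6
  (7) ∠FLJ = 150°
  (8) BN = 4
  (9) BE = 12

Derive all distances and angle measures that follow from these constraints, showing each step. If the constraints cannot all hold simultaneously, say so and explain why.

The constraints are consistent.

Step 1: From LN = 13, NE = 10, and ∠LNE = 135°, by the law of cosines:
  LE² = LN² + NE² - 2·LN·NE·cos(135°) = 169 + 100 + 183.8 = 452.8
  LE ≈ 21.28

Step 2: From JL = 5, LF = 6, and ∠JLF = 150°, by the law of cosines:
  JF² = JL² + LF² - 2·JL·LF·cos(150°) = 25 + 36 + 51.96 = 113
  JF ≈ 10.63

Step 3: From LJ = 5, LN = 13, JN = 12, by the inverse law of cosines:
  cos(∠JLN) = (LJ² + LN² - JN²) / (2·LJ·LN)
  ∠JLN = 67.38°

Step 4: From JL = 5, JN = 12, LN = 13, by the inverse law of cosines:
  cos(∠LJN) = (JL² + JN² - LN²) / (2·JL·JN)
  ∠LJN = 90°

Step 5: From NB = 4, NE = 10, BE = 12, by the inverse law of cosines:
  cos(∠BNE) = (NB² + NE² - BE²) / (2·NB·NE)
  ∠BNE = 110.49°

Step 6: From NJ = 12, NL = 13, JL = 5, by the inverse law of cosines:
  cos(∠JNL) = (NJ² + NL² - JL²) / (2·NJ·NL)
  ∠JNL = 22.62°

Step 7: From EB = 12, EN = 10, BN = 4, by the inverse law of cosines:
  cos(∠BEN) = (EB² + EN² - BN²) / (2·EB·EN)
  ∠BEN = 18.19°

Step 8: From BE = 12, BN = 4, EN = 10, by the inverse law of cosines:
  cos(∠EBN) = (BE² + BN² - EN²) / (2·BE·BN)
  ∠EBN = 51.32°

Step 9: From LE = 21.28, LN = 13, EN = 10, by the inverse law of cosines:
  cos(∠ELN) = (LE² + LN² - EN²) / (2·LE·LN)
  ∠ELN = 19.41°

Step 10: From JF = 10.63, JL = 5, FL = 6, by the inverse law of cosines:
  cos(∠FJL) = (JF² + JL² - FL²) / (2·JF·JL)
  ∠FJL = 16.4°

Step 11: From EL = 21.28, EN = 10, LN = 13, by the inverse law of cosines:
  cos(∠LEN) = (EL² + EN² - LN²) / (2·EL·EN)
  ∠LEN = 25.59°

Step 12: From FJ = 10.63, FL = 6, JL = 5, by the inverse law of cosines:
  cos(∠JFL) = (FJ² + FL² - JL²) / (2·FJ·FL)
  ∠JFL = 13.6°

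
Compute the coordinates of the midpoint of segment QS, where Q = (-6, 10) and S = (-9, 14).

M = ((x₁ + x₂)/2, (y₁ + y₂)/2)
= ((-6 + -9)/2, (10 + 14)/2)
= (-15/2, 24/2) = (-15/2, 12)

(-15/2, 12)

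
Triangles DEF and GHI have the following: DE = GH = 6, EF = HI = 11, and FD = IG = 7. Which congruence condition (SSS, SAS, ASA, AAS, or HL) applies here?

The given information provides:
DE = GH = 6, EF = HI = 11, and FD = IG = 7
This matches the SSS congruence theorem.
All three pairs of corresponding sides are equal (Side-Side-Side).

SSS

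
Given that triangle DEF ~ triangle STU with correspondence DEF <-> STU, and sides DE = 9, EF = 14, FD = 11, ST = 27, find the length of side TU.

Similar triangles have proportional sides. Setting up the proportion:
ST / DE = TU / EF
27 / 9 = TU / 14
TU = 14 * 27 / 9 = 42.

42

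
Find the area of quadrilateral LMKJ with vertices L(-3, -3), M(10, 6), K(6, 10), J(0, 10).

Shoelace: sum of cross terms = 166, Area = (1/2)|166| = 83

83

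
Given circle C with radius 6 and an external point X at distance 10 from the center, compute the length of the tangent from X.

The tangent, radius, and line from the external point to the center form a right triangle.
The right angle is where the tangent meets the radius.
By the Pythagorean theorem: tangent² + 6² = 10²
tangent² = 100 - 36 = 64
tangent = 8

8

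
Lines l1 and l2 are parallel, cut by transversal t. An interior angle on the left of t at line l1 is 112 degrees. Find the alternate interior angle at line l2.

Alternate interior angles formed by parallel lines and a transversal are equal.
The given angle is 112 degrees.
The alternate interior angle = 112 degrees.

112 degrees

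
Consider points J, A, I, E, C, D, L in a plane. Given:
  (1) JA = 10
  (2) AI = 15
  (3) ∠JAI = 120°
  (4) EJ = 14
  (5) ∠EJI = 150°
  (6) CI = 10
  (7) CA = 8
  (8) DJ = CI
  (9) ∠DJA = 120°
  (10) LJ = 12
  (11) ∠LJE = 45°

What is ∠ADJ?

From the given relations: DJ = CI = 10.
Step 1: By the law of cosines on triangle DJA: DA² = 10² + 10² − 2·10·10·cos(120°) = 300, so DA = 10·√3.
Step 2: By the inverse law of cosines on triangle ADJ: cos(∠ADJ) = ((10·√3)² + 10² − 10²) / (2·10·√3·10) = 300/346.41 = 0.866, so ∠ADJ = 30°.

Therefore, the measure of angle ∠ADJ = 30°.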